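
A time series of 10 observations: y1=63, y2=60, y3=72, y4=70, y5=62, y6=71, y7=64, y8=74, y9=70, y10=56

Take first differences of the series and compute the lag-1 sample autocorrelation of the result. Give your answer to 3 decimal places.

-0.343

First differences Δy: -3, 12, -2, -8, 9, -7, 10, -4, -14
Mean of differences = -0.7778
Numerator Σ(Δy_t−Δȳ)(Δy_{t+1}−Δȳ) = -225.8272
Denominator Σ(Δy_t−Δȳ)² = 657.5556
r_1(Δy) = -225.8272 / 657.5556 = -0.343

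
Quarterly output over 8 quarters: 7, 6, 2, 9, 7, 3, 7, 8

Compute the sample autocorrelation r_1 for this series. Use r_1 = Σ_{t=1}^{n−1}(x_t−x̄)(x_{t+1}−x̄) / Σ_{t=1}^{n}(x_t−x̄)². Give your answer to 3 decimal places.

-0.312

Mean x̄ = (7 + 6 + 2 + 9 + 7 + 3 + 7 + 8)/8 = 6.1250
Numerator Σ_{t=1}^{7}(x_t−x̄)(x_{t+1}−x̄) = -12.7656
Denominator Σ(x_t−x̄)² = 40.8750
r_1 = -12.7656 / 40.8750 = -0.312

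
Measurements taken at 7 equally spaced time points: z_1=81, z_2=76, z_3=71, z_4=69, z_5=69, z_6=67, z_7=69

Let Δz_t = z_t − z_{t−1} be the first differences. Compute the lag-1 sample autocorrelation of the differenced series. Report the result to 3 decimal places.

First differences Δz: -5, -5, -2, 0, -2, 2
Mean of differences = -2.0000
Numerator Σ(Δz_t−Δz̄)(Δz_{t+1}−Δz̄) = 9.0000
Denominator Σ(Δz_t−Δz̄)² = 38.0000
r_1(Δz) = 9.0000 / 38.0000 = 0.237

0.237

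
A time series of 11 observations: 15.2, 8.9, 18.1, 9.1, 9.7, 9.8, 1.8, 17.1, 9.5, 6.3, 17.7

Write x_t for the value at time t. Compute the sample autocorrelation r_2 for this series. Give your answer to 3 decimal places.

Mean x̄ = (15.2 + 8.9 + 18.1 + 9.1 + 9.7 + 9.8 + 1.8 + 17.1 + 9.5 + 6.3 + 17.7)/11 = 11.2000
Numerator Σ_{t=1}^{9}(x_t−x̄)(x_{t+2}−x̄) = 6.8800
Denominator Σ(x_t−x̄)² = 269.8400
r_2 = 6.8800 / 269.8400 = 0.025

0.025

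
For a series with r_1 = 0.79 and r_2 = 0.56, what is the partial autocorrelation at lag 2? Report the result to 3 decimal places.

φ_{22} = (r_2 − r_1²) / (1 − r_1²)
r_1² = (0.79)² = 0.6241
Numerator = 0.56 − 0.6241 = -0.0641; denominator = 1 − 0.6241 = 0.3759
φ_{22} = -0.0641 / 0.3759 = -0.171

-0.171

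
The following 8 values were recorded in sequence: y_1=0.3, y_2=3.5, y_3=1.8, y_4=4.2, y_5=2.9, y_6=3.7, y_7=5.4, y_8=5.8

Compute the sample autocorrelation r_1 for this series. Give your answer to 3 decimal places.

0.133

Mean ȳ = (0.3 + 3.5 + 1.8 + 4.2 + 2.9 + 3.7 + 5.4 + 5.8)/8 = 3.4500
Deviations from mean: -3.1500, 0.0500, -1.6500, 0.7500, -0.5500, 0.2500, 1.9500, 2.3500
Numerator Σ_{t=1}^{7}(y_t−ȳ)(y_{t+1}−ȳ) = 3.0425
Denominator Σ(y_t−ȳ)² = 22.9000
r_1 = 3.0425 / 22.9000 = 0.133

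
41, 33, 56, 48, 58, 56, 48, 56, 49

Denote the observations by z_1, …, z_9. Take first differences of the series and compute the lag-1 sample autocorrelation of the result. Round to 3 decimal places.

First differences Δz: -8, 23, -8, 10, -2, -8, 8, -7
Mean of differences = 1.0000
Numerator Σ(Δz_t−Δz̄)(Δz_{t+1}−Δz̄) = -596.0000
Denominator Σ(Δz_t−Δz̄)² = 930.0000
r_1(Δz) = -596.0000 / 930.0000 = -0.641

-0.641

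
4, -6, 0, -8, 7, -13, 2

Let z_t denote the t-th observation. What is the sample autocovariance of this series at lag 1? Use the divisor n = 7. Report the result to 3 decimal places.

-34.429

Mean z̄ = (4 − 6 + 0 − 8 + 7 − 13 + 2)/7 = -2.0000
Σ_{t=1}^{6}(z_t−z̄)(z_{t+1}−z̄) = -241.0000
γ_1 = -241.0000 / 7 = -34.429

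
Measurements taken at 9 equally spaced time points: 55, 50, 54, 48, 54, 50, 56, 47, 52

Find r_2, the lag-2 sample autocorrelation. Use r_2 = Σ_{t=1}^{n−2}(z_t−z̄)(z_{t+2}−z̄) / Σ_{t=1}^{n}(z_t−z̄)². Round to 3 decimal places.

0.544

Mean z̄ = (55 + 50 + 54 + 48 + 54 + 50 + 56 + 47 + 52)/9 = 51.7778
Σ(z_t−z̄)(z_{t+2}−z̄) = (7.1605) + (6.7160) + (4.9383) + (6.7160) + (9.3827) + (8.4938) + (0.9383) = 44.3457
Denominator Σ(z_t−z̄)² = 81.5556
r_2 = 44.3457 / 81.5556 = 0.544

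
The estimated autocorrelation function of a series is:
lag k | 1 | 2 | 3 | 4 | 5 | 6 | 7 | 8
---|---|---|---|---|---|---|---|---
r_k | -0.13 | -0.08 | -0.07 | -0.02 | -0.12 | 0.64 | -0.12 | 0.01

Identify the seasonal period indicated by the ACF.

The largest autocorrelation is r_6 = 0.64; the remaining lags stay at or below 0.01.
The dominant spike at lag 6 indicates a seasonal period of 6.

6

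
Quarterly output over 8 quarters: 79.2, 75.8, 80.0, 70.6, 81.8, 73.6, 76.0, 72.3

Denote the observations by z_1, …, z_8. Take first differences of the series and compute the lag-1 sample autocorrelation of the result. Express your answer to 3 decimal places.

-0.868

First differences Δz: -3.4, 4.2, -9.4, 11.2, -8.2, 2.4, -3.7
Mean of differences = -0.9857
Numerator Σ(Δz_t−Δz̄)(Δz_{t+1}−Δz̄) = -280.2145
Denominator Σ(Δz_t−Δz̄)² = 322.8886
r_1(Δz) = -280.2145 / 322.8886 = -0.868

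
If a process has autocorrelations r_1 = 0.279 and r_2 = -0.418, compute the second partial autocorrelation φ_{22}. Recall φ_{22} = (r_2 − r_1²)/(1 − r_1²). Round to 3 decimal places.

φ_{22} = (r_2 − r_1²) / (1 − r_1²)
r_1² = (0.279)² = 0.077841
Numerator = -0.418 − 0.0778 = -0.4958; denominator = 1 − 0.0778 = 0.9222
φ_{22} = -0.4958 / 0.9222 = -0.538

-0.538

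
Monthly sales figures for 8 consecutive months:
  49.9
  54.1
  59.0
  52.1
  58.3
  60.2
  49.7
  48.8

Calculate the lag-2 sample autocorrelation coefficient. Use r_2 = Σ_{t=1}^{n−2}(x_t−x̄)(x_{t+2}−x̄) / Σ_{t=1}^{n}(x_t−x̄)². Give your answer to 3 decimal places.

-0.418

Mean x̄ = (49.9 + 54.1 + 59.0 + 52.1 + 58.3 + 60.2 + 49.7 + 48.8)/8 = 54.0125
Σ(x_t−x̄)(x_{t+2}−x̄) = (-20.5111) + (-0.1673) + (21.3839) + (-11.8336) + (-18.4898) + (-32.2523) = -61.8703
Denominator Σ(x_t−x̄)² = 147.8888
r_2 = -61.8703 / 147.8888 = -0.418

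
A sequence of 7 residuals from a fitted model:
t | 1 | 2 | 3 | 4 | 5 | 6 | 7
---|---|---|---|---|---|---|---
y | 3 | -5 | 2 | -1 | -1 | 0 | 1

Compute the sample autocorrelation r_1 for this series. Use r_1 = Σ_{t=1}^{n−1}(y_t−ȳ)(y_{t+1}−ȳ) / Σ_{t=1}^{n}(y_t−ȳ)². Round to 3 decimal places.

-0.654

Mean ȳ = (3 − 5 + 2 − 1 − 1 + 0 + 1)/7 = -0.1429
Deviations from mean: 3.1429, -4.8571, 2.1429, -0.8571, -0.8571, 0.1429, 1.1429
Σ(y_t−ȳ)(y_{t+1}−ȳ) = (-15.2653) + (-10.4082) + (-1.8367) + (0.7347) + (-0.1224) + (0.1633) = -26.7347
Denominator Σ(y_t−ȳ)² = 40.8571
r_1 = -26.7347 / 40.8571 = -0.654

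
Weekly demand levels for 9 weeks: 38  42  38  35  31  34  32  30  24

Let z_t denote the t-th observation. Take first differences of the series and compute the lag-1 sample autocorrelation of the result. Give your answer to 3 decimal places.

First differences Δz: 4, -4, -3, -4, 3, -2, -2, -6
Mean of differences = -1.7500
Numerator Σ(Δz_t−Δz̄)(Δz_{t+1}−Δz̄) = -18.0625
Denominator Σ(Δz_t−Δz̄)² = 85.5000
r_1(Δz) = -18.0625 / 85.5000 = -0.211

-0.211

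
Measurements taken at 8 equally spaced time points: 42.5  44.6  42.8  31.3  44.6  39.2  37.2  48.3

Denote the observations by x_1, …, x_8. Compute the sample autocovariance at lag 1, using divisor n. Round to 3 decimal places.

Mean x̄ = (42.5 + 44.6 + 42.8 + 31.3 + 44.6 + 39.2 + 37.2 + 48.3)/8 = 41.3125
Deviations: 1.1875, 3.2875, 1.4875, -10.0125, 3.2875, -2.1125, -4.1125, 6.9875
Σ_{t=1}^{7}(x_t−x̄)(x_{t+1}−x̄) = -66.0089
γ_1 = -66.0089 / 8 = -8.251

-8.251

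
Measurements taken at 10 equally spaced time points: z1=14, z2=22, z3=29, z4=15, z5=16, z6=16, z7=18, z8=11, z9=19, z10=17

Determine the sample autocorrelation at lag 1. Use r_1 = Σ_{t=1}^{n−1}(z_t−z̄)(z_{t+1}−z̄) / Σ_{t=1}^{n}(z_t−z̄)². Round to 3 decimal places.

-0.011

Mean z̄ = (14 + 22 + 29 + 15 + 16 + 16 + 18 + 11 + 19 + 17)/10 = 17.7000
Numerator Σ_{t=1}^{9}(z_t−z̄)(z_{t+1}−z̄) = -2.4900
Denominator Σ(z_t−z̄)² = 220.1000
r_1 = -2.4900 / 220.1000 = -0.011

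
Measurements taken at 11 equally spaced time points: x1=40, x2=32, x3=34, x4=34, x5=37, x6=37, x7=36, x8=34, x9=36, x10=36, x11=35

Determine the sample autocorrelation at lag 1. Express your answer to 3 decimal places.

Mean x̄ = (40 + 32 + 34 + 34 + 37 + 37 + 36 + 34 + 36 + 36 + 35)/11 = 35.5455
Numerator Σ_{t=1}^{10}(x_t−x̄)(x_{t+1}−x̄) = -8.8430
Denominator Σ(x_t−x̄)² = 44.7273
r_1 = -8.8430 / 44.7273 = -0.198

-0.198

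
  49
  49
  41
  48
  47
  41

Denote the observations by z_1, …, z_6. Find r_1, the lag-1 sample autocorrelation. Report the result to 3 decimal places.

-0.259

Mean z̄ = (49 + 49 + 41 + 48 + 47 + 41)/6 = 45.8333
Numerator Σ_{t=1}^{5}(z_t−z̄)(z_{t+1}−z̄) = -18.8611
Denominator Σ(z_t−z̄)² = 72.8333
r_1 = -18.8611 / 72.8333 = -0.259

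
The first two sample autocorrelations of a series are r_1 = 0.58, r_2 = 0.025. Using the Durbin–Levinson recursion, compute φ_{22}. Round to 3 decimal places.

φ_{22} = (r_2 − r_1²) / (1 − r_1²)
r_1² = (0.58)² = 0.3364
Numerator = 0.025 − 0.3364 = -0.3114; denominator = 1 − 0.3364 = 0.6636
φ_{22} = -0.3114 / 0.6636 = -0.469

-0.469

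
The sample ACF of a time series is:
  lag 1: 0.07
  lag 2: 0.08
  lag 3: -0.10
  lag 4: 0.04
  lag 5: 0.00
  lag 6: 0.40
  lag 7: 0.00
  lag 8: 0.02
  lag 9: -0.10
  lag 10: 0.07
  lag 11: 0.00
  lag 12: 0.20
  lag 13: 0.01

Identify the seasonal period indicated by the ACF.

6

The largest autocorrelation is r_6 = 0.40, with a weaker echo at lag 12 (0.20); the remaining lags stay at or below 0.08.
The dominant spike at lag 6 indicates a seasonal period of 6.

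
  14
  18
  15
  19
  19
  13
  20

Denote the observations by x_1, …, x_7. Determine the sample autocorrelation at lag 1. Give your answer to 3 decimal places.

-0.537

Mean x̄ = (14 + 18 + 15 + 19 + 19 + 13 + 20)/7 = 16.8571
Deviations from mean: -2.8571, 1.1429, -1.8571, 2.1429, 2.1429, -3.8571, 3.1429
Σ(x_t−x̄)(x_{t+1}−x̄) = (-3.2653) + (-2.1224) + (-3.9796) + (4.5918) + (-8.2653) + (-12.1224) = -25.1633
Denominator Σ(x_t−x̄)² = 46.8571
r_1 = -25.1633 / 46.8571 = -0.537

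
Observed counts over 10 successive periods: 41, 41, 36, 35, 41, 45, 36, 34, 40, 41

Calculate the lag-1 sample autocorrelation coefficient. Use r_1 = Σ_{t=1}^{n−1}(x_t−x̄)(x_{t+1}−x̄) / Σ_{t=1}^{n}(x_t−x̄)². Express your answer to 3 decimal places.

0.071

Mean x̄ = (41 + 41 + 36 + 35 + 41 + 45 + 36 + 34 + 40 + 41)/10 = 39.0000
Numerator Σ_{t=1}^{9}(x_t−x̄)(x_{t+1}−x̄) = 8.0000
Denominator Σ(x_t−x̄)² = 112.0000
r_1 = 8.0000 / 112.0000 = 0.071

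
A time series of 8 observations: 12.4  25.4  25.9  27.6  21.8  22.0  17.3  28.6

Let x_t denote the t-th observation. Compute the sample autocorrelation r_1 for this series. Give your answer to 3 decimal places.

-0.165

Mean x̄ = (12.4 + 25.4 + 25.9 + 27.6 + 21.8 + 22.0 + 17.3 + 28.6)/8 = 22.6250
Σ(x_t−x̄)(x_{t+1}−x̄) = (-28.3744) + (9.0881) + (16.2931) + (-4.1044) + (0.5156) + (3.3281) + (-31.8169) = -35.0706
Denominator Σ(x_t−x̄)² = 212.8550
r_1 = -35.0706 / 212.8550 = -0.165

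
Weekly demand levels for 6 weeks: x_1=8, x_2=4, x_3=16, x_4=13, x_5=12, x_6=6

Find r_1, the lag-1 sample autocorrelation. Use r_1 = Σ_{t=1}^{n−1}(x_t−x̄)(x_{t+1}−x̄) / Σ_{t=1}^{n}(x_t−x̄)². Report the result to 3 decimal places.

-0.069

Mean x̄ = (8 + 4 + 16 + 13 + 12 + 6)/6 = 9.8333
Deviations from mean: -1.8333, -5.8333, 6.1667, 3.1667, 2.1667, -3.8333
Σ(x_t−x̄)(x_{t+1}−x̄) = (10.6944) + (-35.9722) + (19.5278) + (6.8611) + (-8.3056) = -7.1944
Denominator Σ(x_t−x̄)² = 104.8333
r_1 = -7.1944 / 104.8333 = -0.069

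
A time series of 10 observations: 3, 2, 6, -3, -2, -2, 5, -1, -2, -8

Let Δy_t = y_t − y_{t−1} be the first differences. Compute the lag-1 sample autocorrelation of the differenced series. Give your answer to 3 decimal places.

-0.411

First differences Δy: -1, 4, -9, 1, 0, 7, -6, -1, -6
Mean of differences = -1.2222
Numerator Σ(Δy_t−Δȳ)(Δy_{t+1}−Δȳ) = -85.3827
Denominator Σ(Δy_t−Δȳ)² = 207.5556
r_1(Δy) = -85.3827 / 207.5556 = -0.411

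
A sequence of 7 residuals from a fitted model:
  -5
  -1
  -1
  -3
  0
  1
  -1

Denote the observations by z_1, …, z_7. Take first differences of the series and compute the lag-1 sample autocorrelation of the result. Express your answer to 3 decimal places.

-0.216

First differences Δz: 4, 0, -2, 3, 1, -2
Mean of differences = 0.6667
Numerator Σ(Δz_t−Δz̄)(Δz_{t+1}−Δz̄) = -6.7778
Denominator Σ(Δz_t−Δz̄)² = 31.3333
r_1(Δz) = -6.7778 / 31.3333 = -0.216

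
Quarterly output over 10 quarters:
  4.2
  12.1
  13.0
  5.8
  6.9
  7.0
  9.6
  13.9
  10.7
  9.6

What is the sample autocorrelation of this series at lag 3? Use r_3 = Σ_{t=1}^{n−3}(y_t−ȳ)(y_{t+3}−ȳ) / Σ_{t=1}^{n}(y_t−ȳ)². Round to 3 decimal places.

-0.136

Mean ȳ = (4.2 + 12.1 + 13.0 + 5.8 + 6.9 + 7.0 + 9.6 + 13.9 + 10.7 + 9.6)/10 = 9.2800
Σ(y_t−ȳ)(y_{t+3}−ȳ) = (17.6784) + (-6.7116) + (-8.4816) + (-1.1136) + (-10.9956) + (-3.2376) + (0.1024) = -12.7592
Denominator Σ(y_t−ȳ)² = 94.1360
r_3 = -12.7592 / 94.1360 = -0.136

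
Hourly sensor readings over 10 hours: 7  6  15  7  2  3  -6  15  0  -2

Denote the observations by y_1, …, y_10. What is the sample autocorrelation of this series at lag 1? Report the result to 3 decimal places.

Mean ȳ = (7 + 6 + 15 + 7 + 2 + 3 − 6 + 15 + 0 − 2)/10 = 4.7000
Numerator Σ_{t=1}^{9}(y_t−ȳ)(y_{t+1}−ȳ) = -70.4900
Denominator Σ(y_t−ȳ)² = 416.1000
r_1 = -70.4900 / 416.1000 = -0.169

-0.169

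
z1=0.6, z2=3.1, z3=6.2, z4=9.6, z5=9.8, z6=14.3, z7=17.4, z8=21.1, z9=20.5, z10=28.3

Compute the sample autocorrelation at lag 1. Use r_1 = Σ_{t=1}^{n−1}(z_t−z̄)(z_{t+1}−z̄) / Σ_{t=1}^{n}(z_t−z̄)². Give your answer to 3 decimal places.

Mean z̄ = (0.6 + 3.1 + 6.2 + 9.6 + 9.8 + 14.3 + 17.4 + 21.1 + 20.5 + 28.3)/10 = 13.0900
Numerator Σ_{t=1}^{9}(z_t−z̄)(z_{t+1}−z̄) = 436.9519
Denominator Σ(z_t−z̄)² = 696.7290
r_1 = 436.9519 / 696.7290 = 0.627

0.627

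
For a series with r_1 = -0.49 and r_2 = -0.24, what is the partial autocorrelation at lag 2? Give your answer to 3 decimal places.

φ_{22} = (r_2 − r_1²) / (1 − r_1²)
r_1² = (-0.49)² = 0.2401
Numerator = -0.24 − 0.2401 = -0.4801; denominator = 1 − 0.2401 = 0.7599
φ_{22} = -0.4801 / 0.7599 = -0.632

-0.632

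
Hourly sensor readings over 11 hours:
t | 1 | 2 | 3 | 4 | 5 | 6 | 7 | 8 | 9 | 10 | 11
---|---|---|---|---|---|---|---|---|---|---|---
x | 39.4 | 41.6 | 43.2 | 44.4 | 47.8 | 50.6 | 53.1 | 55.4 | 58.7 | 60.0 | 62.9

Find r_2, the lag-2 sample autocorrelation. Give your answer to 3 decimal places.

Mean x̄ = (39.4 + 41.6 + 43.2 + 44.4 + 47.8 + 50.6 + 53.1 + 55.4 + 58.7 + 60.0 + 62.9)/11 = 50.6455
Numerator Σ_{t=1}^{9}(x_t−x̄)(x_{t+2}−x̄) = 317.4413
Denominator Σ(x_t−x̄)² = 642.0073
r_2 = 317.4413 / 642.0073 = 0.494

0.494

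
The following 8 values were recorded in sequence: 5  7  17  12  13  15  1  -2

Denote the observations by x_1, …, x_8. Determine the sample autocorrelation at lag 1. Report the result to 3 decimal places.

0.296

Mean x̄ = (5 + 7 + 17 + 12 + 13 + 15 + 1 − 2)/8 = 8.5000
Deviations from mean: -3.5000, -1.5000, 8.5000, 3.5000, 4.5000, 6.5000, -7.5000, -10.5000
Σ(x_t−x̄)(x_{t+1}−x̄) = (5.2500) + (-12.7500) + (29.7500) + (15.7500) + (29.2500) + (-48.7500) + (78.7500) = 97.2500
Denominator Σ(x_t−x̄)² = 328.0000
r_1 = 97.2500 / 328.0000 = 0.296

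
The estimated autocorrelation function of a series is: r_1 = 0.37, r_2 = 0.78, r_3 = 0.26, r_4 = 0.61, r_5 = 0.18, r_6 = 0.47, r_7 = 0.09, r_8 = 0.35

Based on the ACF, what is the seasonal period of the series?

The largest autocorrelation is r_2 = 0.78, with weaker echoes at lags 4 (0.61) and 6 (0.47); the remaining lags stay at or below 0.37.
The dominant spike at lag 2 indicates a seasonal period of 2.

2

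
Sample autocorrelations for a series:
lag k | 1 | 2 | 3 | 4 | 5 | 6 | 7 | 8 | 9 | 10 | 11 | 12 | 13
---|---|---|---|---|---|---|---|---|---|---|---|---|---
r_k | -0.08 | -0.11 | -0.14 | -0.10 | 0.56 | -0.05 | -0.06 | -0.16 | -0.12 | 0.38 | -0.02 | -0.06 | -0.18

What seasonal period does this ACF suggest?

The largest autocorrelation is r_5 = 0.56, with a weaker echo at lag 10 (0.38); the remaining lags stay at or below -0.02.
The dominant spike at lag 5 indicates a seasonal period of 5.

5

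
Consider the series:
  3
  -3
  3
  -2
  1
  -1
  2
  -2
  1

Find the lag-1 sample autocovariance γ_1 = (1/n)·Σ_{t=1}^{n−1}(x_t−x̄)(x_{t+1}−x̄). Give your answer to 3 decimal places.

Mean x̄ = (3 − 3 + 3 − 2 + 1 − 1 + 2 − 2 + 1)/9 = 0.2222
Σ_{t=1}^{8}(x_t−x̄)(x_{t+1}−x̄) = -34.6049
γ_1 = -34.6049 / 9 = -3.845

-3.845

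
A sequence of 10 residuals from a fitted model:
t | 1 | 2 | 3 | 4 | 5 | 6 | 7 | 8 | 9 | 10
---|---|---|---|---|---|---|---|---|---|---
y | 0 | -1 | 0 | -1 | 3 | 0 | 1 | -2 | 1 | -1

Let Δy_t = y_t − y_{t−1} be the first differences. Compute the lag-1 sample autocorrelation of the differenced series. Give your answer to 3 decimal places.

First differences Δy: -1, 1, -1, 4, -3, 1, -3, 3, -2
Mean of differences = -0.1111
Numerator Σ(Δy_t−Δȳ)(Δy_{t+1}−Δȳ) = -38.7901
Denominator Σ(Δy_t−Δȳ)² = 50.8889
r_1(Δy) = -38.7901 / 50.8889 = -0.762

-0.762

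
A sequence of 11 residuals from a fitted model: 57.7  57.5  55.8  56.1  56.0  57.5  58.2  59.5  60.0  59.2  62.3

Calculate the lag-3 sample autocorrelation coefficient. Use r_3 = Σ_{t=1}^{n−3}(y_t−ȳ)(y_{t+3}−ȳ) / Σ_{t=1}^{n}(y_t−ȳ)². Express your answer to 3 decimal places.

0.137

Mean ȳ = (57.7 + 57.5 + 55.8 + 56.1 + 56.0 + 57.5 + 58.2 + 59.5 + 60.0 + 59.2 + 62.3)/11 = 58.1636
Numerator Σ_{t=1}^{8}(y_t−ȳ)(y_{t+3}−ȳ) = 5.3415
Denominator Σ(y_t−ȳ)² = 38.9655
r_3 = 5.3415 / 38.9655 = 0.137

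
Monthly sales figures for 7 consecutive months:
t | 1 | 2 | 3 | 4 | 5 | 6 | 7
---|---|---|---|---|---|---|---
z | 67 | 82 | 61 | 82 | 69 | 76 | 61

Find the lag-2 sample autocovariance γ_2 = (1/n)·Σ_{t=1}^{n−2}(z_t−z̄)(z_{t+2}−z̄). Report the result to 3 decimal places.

Mean z̄ = (67 + 82 + 61 + 82 + 69 + 76 + 61)/7 = 71.1429
Σ_{t=1}^{5}(z_t−z̄)(z_{t+2}−z̄) = 256.1020
γ_2 = 256.1020 / 7 = 36.586

36.586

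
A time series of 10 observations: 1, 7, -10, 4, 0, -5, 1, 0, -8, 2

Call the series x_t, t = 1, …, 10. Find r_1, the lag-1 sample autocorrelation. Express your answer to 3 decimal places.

Mean x̄ = (1 + 7 − 10 + 4 + 0 − 5 + 1 + 0 − 8 + 2)/10 = -0.8000
Numerator Σ_{t=1}^{9}(x_t−x̄)(x_{t+1}−x̄) = -133.4400
Denominator Σ(x_t−x̄)² = 253.6000
r_1 = -133.4400 / 253.6000 = -0.526

-0.526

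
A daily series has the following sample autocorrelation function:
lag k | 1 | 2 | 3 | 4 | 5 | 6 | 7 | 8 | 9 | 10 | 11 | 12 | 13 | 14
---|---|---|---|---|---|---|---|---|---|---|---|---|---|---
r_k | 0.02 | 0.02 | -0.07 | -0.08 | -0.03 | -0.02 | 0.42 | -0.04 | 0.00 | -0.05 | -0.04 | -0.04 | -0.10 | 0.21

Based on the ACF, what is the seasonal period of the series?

The largest autocorrelation is r_7 = 0.42, with a weaker echo at lag 14 (0.21); the remaining lags stay at or below 0.02.
The dominant spike at lag 7 indicates a seasonal period of 7.

7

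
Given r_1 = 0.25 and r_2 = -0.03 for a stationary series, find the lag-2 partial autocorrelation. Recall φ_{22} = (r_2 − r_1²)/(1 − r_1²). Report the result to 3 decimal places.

φ_{22} = (r_2 − r_1²) / (1 − r_1²)
r_1² = (0.25)² = 0.0625
Numerator = -0.03 − 0.0625 = -0.0925; denominator = 1 − 0.0625 = 0.9375
φ_{22} = -0.0925 / 0.9375 = -0.099

-0.099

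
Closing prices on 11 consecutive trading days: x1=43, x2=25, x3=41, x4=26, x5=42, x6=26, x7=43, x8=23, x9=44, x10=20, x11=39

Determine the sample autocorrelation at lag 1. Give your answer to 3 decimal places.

Mean x̄ = (43 + 25 + 41 + 26 + 42 + 26 + 43 + 23 + 44 + 20 + 39)/11 = 33.8182
Numerator Σ_{t=1}^{10}(x_t−x̄)(x_{t+1}−x̄) = -821.9421
Denominator Σ(x_t−x̄)² = 925.6364
r_1 = -821.9421 / 925.6364 = -0.888

-0.888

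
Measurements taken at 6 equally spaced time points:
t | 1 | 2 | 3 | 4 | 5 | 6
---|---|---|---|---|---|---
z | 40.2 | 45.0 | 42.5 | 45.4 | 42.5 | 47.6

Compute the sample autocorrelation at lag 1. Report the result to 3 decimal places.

Mean z̄ = (40.2 + 45.0 + 42.5 + 45.4 + 42.5 + 47.6)/6 = 43.8667
Deviations from mean: -3.6667, 1.1333, -1.3667, 1.5333, -1.3667, 3.7333
Σ(z_t−z̄)(z_{t+1}−z̄) = (-4.1556) + (-1.5489) + (-2.0956) + (-2.0956) + (-5.1022) = -14.9978
Denominator Σ(z_t−z̄)² = 34.7533
r_1 = -14.9978 / 34.7533 = -0.432

-0.432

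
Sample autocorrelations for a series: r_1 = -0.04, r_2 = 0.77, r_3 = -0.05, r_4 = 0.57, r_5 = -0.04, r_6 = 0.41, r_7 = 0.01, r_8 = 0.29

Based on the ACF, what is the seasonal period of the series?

2

The largest autocorrelation is r_2 = 0.77, with weaker echoes at lags 4 (0.57), 6 (0.41) and 8 (0.29); the remaining lags stay at or below 0.01.
The dominant spike at lag 2 indicates a seasonal period of 2.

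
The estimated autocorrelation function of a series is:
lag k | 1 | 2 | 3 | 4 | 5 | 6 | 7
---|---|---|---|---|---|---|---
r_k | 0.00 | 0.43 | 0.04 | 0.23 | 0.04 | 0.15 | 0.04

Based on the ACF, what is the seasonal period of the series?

The largest autocorrelation is r_2 = 0.43, with weaker echoes at lags 4 (0.23) and 6 (0.15); the remaining lags stay at or below 0.04.
The dominant spike at lag 2 indicates a seasonal period of 2.

2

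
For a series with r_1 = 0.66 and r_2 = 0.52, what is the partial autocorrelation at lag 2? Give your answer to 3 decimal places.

0.150

φ_{22} = (r_2 − r_1²) / (1 − r_1²)
r_1² = (0.66)² = 0.4356
Numerator = 0.52 − 0.4356 = 0.0844; denominator = 1 − 0.4356 = 0.5644
φ_{22} = 0.0844 / 0.5644 = 0.150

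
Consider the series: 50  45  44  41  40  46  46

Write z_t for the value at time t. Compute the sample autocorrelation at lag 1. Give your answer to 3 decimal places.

Mean z̄ = (50 + 45 + 44 + 41 + 40 + 46 + 46)/7 = 44.5714
Deviations from mean: 5.4286, 0.4286, -0.5714, -3.5714, -4.5714, 1.4286, 1.4286
Numerator Σ_{t=1}^{6}(z_t−z̄)(z_{t+1}−z̄) = 15.9592
Denominator Σ(z_t−z̄)² = 67.7143
r_1 = 15.9592 / 67.7143 = 0.236

0.236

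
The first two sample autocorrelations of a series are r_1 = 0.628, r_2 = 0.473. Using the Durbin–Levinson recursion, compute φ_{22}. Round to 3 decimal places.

φ_{22} = (r_2 − r_1²) / (1 − r_1²)
r_1² = (0.628)² = 0.394384
Numerator = 0.473 − 0.3944 = 0.0786; denominator = 1 − 0.3944 = 0.6056
φ_{22} = 0.0786 / 0.6056 = 0.130

0.130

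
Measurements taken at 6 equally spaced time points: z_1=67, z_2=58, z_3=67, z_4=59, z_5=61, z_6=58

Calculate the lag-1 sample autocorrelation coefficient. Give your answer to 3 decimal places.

Mean z̄ = (67 + 58 + 67 + 59 + 61 + 58)/6 = 61.6667
Numerator Σ_{t=1}^{5}(z_t−z̄)(z_{t+1}−z̄) = -49.1111
Denominator Σ(z_t−z̄)² = 91.3333
r_1 = -49.1111 / 91.3333 = -0.538

-0.538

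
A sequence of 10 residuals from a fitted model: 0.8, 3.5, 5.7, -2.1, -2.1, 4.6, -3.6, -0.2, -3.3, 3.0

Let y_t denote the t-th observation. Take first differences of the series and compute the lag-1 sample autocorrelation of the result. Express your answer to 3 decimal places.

First differences Δy: 2.7, 2.2, -7.8, 0.0, 6.7, -8.2, 3.4, -3.1, 6.3
Mean of differences = 0.2444
Numerator Σ(Δy_t−Δȳ)(Δy_{t+1}−Δȳ) = -122.5075
Denominator Σ(Δy_t−Δȳ)² = 245.4222
r_1(Δy) = -122.5075 / 245.4222 = -0.499

-0.499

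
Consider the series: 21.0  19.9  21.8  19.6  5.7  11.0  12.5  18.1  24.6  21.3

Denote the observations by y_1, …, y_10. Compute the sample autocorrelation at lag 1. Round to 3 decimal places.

Mean ȳ = (21.0 + 19.9 + 21.8 + 19.6 + 5.7 + 11.0 + 12.5 + 18.1 + 24.6 + 21.3)/10 = 17.5500
Numerator Σ_{t=1}^{9}(y_t−ȳ)(y_{t+1}−ȳ) = 140.7475
Denominator Σ(y_t−ȳ)² = 312.5850
r_1 = 140.7475 / 312.5850 = 0.450

0.450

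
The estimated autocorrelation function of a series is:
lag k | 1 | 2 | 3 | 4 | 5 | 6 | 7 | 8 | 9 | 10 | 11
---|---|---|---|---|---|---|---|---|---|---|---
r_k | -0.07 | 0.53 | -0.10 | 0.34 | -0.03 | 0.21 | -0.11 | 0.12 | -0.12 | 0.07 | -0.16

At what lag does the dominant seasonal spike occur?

The largest autocorrelation is r_2 = 0.53, with weaker echoes at lags 4 (0.34) and 6 (0.21); the remaining lags stay at or below 0.12.
The dominant spike at lag 2 indicates a seasonal period of 2.

2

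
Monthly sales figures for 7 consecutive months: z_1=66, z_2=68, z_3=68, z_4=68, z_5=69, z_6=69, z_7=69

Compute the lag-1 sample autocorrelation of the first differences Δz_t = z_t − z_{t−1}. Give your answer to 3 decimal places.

First differences Δz: 2, 0, 0, 1, 0, 0
Mean of differences = 0.5000
Numerator Σ(Δz_t−Δz̄)(Δz_{t+1}−Δz̄) = -0.7500
Denominator Σ(Δz_t−Δz̄)² = 3.5000
r_1(Δz) = -0.7500 / 3.5000 = -0.214

-0.214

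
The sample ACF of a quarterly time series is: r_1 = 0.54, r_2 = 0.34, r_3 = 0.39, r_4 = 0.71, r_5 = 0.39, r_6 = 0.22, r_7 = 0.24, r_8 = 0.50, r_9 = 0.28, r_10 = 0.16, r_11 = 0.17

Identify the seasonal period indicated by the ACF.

The largest autocorrelation is r_4 = 0.71; the remaining lags stay at or below 0.54. The elevated value at lag 1 (0.54), dropping to 0.34 at lag 2, reflects decaying short-term dependence rather than seasonality.
The dominant spike at lag 4 indicates a seasonal period of 4.

4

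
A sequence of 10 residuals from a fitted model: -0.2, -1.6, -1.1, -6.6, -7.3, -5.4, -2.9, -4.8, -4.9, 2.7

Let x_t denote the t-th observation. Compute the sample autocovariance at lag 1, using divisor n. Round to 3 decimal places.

Mean x̄ = (-0.2 − 1.6 − 1.1 − 6.6 − 7.3 − 5.4 − 2.9 − 4.8 − 4.9 + 2.7)/10 = -3.2100
Σ_{t=1}^{9}(x_t−x̄)(x_{t+1}−x̄) = 15.4399
γ_1 = 15.4399 / 10 = 1.544

1.544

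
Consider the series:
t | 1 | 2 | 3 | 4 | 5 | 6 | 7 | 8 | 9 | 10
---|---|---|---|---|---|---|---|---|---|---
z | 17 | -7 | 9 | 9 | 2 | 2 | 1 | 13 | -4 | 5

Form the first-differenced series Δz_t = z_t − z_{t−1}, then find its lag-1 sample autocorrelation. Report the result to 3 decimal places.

First differences Δz: -24, 16, 0, -7, 0, -1, 12, -17, 9
Mean of differences = -1.3333
Numerator Σ(Δz_t−Δz̄)(Δz_{t+1}−Δz̄) = -750.7778
Denominator Σ(Δz_t−Δz̄)² = 1380.0000
r_1(Δz) = -750.7778 / 1380.0000 = -0.544

-0.544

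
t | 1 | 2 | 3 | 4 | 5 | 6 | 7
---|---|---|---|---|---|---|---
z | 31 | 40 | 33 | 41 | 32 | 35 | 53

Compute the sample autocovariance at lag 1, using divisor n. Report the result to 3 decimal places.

-12.187

Mean z̄ = (31 + 40 + 33 + 41 + 32 + 35 + 53)/7 = 37.8571
Deviations: -6.8571, 2.1429, -4.8571, 3.1429, -5.8571, -2.8571, 15.1429
Σ_{t=1}^{6}(z_t−z̄)(z_{t+1}−z̄) = -85.3061
γ_1 = -85.3061 / 7 = -12.187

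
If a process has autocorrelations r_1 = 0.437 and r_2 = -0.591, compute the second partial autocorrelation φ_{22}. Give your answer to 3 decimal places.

-0.967

φ_{22} = (r_2 − r_1²) / (1 − r_1²)
r_1² = (0.437)² = 0.190969
Numerator = -0.591 − 0.1910 = -0.7820; denominator = 1 − 0.1910 = 0.8090
φ_{22} = -0.7820 / 0.8090 = -0.967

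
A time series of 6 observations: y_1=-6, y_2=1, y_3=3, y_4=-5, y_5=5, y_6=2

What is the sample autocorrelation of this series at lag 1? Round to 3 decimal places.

-0.330

Mean ȳ = (-6 + 1 + 3 − 5 + 5 + 2)/6 = 0.0000
Σ(y_t−ȳ)(y_{t+1}−ȳ) = (-6.0000) + (3.0000) + (-15.0000) + (-25.0000) + (10.0000) = -33.0000
Denominator Σ(y_t−ȳ)² = 100.0000
r_1 = -33.0000 / 100.0000 = -0.330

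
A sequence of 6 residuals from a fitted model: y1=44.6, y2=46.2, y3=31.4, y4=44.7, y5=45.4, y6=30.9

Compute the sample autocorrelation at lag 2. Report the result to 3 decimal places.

Mean ȳ = (44.6 + 46.2 + 31.4 + 44.7 + 45.4 + 30.9)/6 = 40.5333
Numerator Σ_{t=1}^{4}(y_t−ȳ)(y_{t+2}−ȳ) = -98.1189
Denominator Σ(y_t−ȳ)² = 265.9133
r_2 = -98.1189 / 265.9133 = -0.369

-0.369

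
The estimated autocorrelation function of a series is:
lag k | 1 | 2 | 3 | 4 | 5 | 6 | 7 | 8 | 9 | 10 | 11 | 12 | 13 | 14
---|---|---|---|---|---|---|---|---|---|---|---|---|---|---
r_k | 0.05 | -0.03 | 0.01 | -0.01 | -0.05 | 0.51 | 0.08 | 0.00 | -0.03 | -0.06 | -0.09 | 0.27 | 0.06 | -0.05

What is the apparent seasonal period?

6

The largest autocorrelation is r_6 = 0.51, with a weaker echo at lag 12 (0.27); the remaining lags stay at or below 0.08.
The dominant spike at lag 6 indicates a seasonal period of 6.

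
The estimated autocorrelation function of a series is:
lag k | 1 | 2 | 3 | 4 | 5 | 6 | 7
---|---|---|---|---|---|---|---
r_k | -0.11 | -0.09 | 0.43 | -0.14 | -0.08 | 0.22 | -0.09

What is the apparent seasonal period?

The largest autocorrelation is r_3 = 0.43, with a weaker echo at lag 6 (0.22); the remaining lags stay at or below -0.08.
The dominant spike at lag 3 indicates a seasonal period of 3.

3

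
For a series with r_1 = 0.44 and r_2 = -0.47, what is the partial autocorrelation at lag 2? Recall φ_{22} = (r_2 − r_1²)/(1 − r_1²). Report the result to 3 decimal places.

-0.823

φ_{22} = (r_2 − r_1²) / (1 − r_1²)
r_1² = (0.44)² = 0.1936
Numerator = -0.47 − 0.1936 = -0.6636; denominator = 1 − 0.1936 = 0.8064
φ_{22} = -0.6636 / 0.8064 = -0.823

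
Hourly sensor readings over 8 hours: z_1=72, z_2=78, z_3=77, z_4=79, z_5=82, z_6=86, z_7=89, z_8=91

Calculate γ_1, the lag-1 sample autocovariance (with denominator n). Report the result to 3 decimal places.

Mean z̄ = (72 + 78 + 77 + 79 + 82 + 86 + 89 + 91)/8 = 81.7500
Σ_{t=1}^{7}(z_t−z̄)(z_{t+1}−z̄) = 165.6875
γ_1 = 165.6875 / 8 = 20.711

20.711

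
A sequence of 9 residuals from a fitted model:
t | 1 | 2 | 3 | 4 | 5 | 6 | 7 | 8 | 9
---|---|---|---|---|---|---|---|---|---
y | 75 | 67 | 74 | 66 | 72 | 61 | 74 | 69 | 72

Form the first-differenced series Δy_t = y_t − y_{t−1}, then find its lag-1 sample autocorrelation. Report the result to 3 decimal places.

-0.837

First differences Δy: -8, 7, -8, 6, -11, 13, -5, 3
Mean of differences = -0.3750
Numerator Σ(Δy_t−Δȳ)(Δy_{t+1}−Δȳ) = -448.3906
Denominator Σ(Δy_t−Δȳ)² = 535.8750
r_1(Δy) = -448.3906 / 535.8750 = -0.837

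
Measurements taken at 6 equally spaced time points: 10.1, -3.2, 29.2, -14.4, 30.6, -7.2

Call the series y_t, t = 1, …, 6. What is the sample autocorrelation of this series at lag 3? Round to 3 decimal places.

-0.342

Mean ȳ = (10.1 − 3.2 + 29.2 − 14.4 + 30.6 − 7.2)/6 = 7.5167
Numerator Σ_{t=1}^{3}(y_t−ȳ)(y_{t+3}−ȳ) = -623.1008
Denominator Σ(y_t−ȳ)² = 1821.4483
r_3 = -623.1008 / 1821.4483 = -0.342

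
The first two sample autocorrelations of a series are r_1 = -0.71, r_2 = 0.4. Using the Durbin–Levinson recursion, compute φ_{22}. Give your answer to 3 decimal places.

φ_{22} = (r_2 − r_1²) / (1 − r_1²)
r_1² = (-0.71)² = 0.5041
Numerator = 0.4 − 0.5041 = -0.1041; denominator = 1 − 0.5041 = 0.4959
φ_{22} = -0.1041 / 0.4959 = -0.210

-0.210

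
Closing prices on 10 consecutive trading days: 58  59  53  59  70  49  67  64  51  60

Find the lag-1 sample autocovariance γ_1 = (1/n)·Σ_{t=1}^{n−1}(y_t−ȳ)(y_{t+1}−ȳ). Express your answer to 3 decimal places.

-19.800

Mean ȳ = (58 + 59 + 53 + 59 + 70 + 49 + 67 + 64 + 51 + 60)/10 = 59.0000
Σ_{t=1}^{9}(y_t−ȳ)(y_{t+1}−ȳ) = -198.0000
γ_1 = -198.0000 / 10 = -19.800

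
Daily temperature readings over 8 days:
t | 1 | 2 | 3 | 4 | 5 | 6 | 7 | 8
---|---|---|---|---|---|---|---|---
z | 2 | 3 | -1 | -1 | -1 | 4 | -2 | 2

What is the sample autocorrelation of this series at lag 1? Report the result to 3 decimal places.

-0.368

Mean z̄ = (2 + 3 − 1 − 1 − 1 + 4 − 2 + 2)/8 = 0.7500
Deviations from mean: 1.2500, 2.2500, -1.7500, -1.7500, -1.7500, 3.2500, -2.7500, 1.2500
Numerator Σ_{t=1}^{7}(z_t−z̄)(z_{t+1}−z̄) = -13.0625
Denominator Σ(z_t−z̄)² = 35.5000
r_1 = -13.0625 / 35.5000 = -0.368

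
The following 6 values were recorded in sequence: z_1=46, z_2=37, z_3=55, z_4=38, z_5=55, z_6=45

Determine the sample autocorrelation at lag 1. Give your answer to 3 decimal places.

Mean z̄ = (46 + 37 + 55 + 38 + 55 + 45)/6 = 46.0000
Deviations from mean: 0.0000, -9.0000, 9.0000, -8.0000, 9.0000, -1.0000
Σ(z_t−z̄)(z_{t+1}−z̄) = (0.0000) + (-81.0000) + (-72.0000) + (-72.0000) + (-9.0000) = -234.0000
Denominator Σ(z_t−z̄)² = 308.0000
r_1 = -234.0000 / 308.0000 = -0.760

-0.760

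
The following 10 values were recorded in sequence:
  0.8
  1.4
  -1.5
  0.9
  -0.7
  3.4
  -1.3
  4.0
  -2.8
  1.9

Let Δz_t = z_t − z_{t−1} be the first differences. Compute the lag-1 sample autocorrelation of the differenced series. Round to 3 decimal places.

First differences Δz: 0.6, -2.9, 2.4, -1.6, 4.1, -4.7, 5.3, -6.8, 4.7
Mean of differences = 0.1222
Numerator Σ(Δz_t−Δz̄)(Δz_{t+1}−Δz̄) = -130.7816
Denominator Σ(Δz_t−Δz̄)² = 152.2756
r_1(Δz) = -130.7816 / 152.2756 = -0.859

-0.859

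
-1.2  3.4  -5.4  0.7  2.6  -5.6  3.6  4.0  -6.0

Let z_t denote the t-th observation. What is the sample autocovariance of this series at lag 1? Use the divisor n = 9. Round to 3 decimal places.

Mean z̄ = (-1.2 + 3.4 − 5.4 + 0.7 + 2.6 − 5.6 + 3.6 + 4.0 − 6.0)/9 = -0.4333
Σ_{t=1}^{8}(z_t−z̄)(z_{t+1}−z̄) = -67.4778
γ_1 = -67.4778 / 9 = -7.498

-7.498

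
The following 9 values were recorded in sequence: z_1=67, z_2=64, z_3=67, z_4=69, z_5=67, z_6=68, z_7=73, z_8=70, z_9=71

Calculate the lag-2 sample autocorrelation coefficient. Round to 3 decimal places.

0.104

Mean z̄ = (67 + 64 + 67 + 69 + 67 + 68 + 73 + 70 + 71)/9 = 68.4444
Σ(z_t−z̄)(z_{t+2}−z̄) = (2.0864) + (-2.4691) + (2.0864) + (-0.2469) + (-6.5802) + (-0.6914) + (11.6420) = 5.8272
Denominator Σ(z_t−z̄)² = 56.2222
r_2 = 5.8272 / 56.2222 = 0.104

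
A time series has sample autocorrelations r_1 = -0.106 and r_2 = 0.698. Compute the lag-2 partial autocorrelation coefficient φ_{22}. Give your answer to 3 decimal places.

φ_{22} = (r_2 − r_1²) / (1 − r_1²)
r_1² = (-0.106)² = 0.011236
Numerator = 0.698 − 0.0112 = 0.6868; denominator = 1 − 0.0112 = 0.9888
φ_{22} = 0.6868 / 0.9888 = 0.695

0.695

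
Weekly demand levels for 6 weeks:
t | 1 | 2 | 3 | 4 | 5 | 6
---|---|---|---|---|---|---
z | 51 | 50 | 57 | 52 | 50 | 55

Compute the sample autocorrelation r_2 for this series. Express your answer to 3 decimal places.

-0.434

Mean z̄ = (51 + 50 + 57 + 52 + 50 + 55)/6 = 52.5000
Deviations from mean: -1.5000, -2.5000, 4.5000, -0.5000, -2.5000, 2.5000
Σ(z_t−z̄)(z_{t+2}−z̄) = (-6.7500) + (1.2500) + (-11.2500) + (-1.2500) = -18.0000
Denominator Σ(z_t−z̄)² = 41.5000
r_2 = -18.0000 / 41.5000 = -0.434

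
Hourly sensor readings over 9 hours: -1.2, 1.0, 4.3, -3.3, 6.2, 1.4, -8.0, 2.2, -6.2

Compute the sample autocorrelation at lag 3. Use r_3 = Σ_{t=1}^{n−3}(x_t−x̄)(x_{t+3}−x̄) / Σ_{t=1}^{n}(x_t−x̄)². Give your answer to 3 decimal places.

0.274

Mean x̄ = (-1.2 + 1.0 + 4.3 − 3.3 + 6.2 + 1.4 − 8.0 + 2.2 − 6.2)/9 = -0.4000
Σ(x_t−x̄)(x_{t+3}−x̄) = (2.3200) + (9.2400) + (8.4600) + (22.0400) + (17.1600) + (-10.4400) = 48.7800
Denominator Σ(x_t−x̄)² = 178.0600
r_3 = 48.7800 / 178.0600 = 0.274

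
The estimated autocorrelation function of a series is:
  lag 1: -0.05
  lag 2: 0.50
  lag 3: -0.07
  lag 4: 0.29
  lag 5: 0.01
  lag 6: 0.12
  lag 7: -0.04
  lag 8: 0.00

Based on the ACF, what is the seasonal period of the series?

The largest autocorrelation is r_2 = 0.50, with a weaker echo at lag 4 (0.29); the remaining lags stay at or below 0.12.
The dominant spike at lag 2 indicates a seasonal period of 2.

2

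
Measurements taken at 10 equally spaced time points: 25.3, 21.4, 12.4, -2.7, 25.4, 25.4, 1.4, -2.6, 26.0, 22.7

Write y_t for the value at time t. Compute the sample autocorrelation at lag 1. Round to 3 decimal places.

Mean ȳ = (25.3 + 21.4 + 12.4 − 2.7 + 25.4 + 25.4 + 1.4 − 2.6 + 26.0 + 22.7)/10 = 15.4700
Numerator Σ_{t=1}^{9}(y_t−ȳ)(y_{t+1}−ȳ) = 14.4301
Denominator Σ(y_t−ȳ)² = 1356.2210
r_1 = 14.4301 / 1356.2210 = 0.011

0.011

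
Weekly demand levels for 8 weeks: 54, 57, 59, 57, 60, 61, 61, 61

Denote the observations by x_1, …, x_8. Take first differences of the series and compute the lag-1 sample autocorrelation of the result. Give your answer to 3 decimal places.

First differences Δx: 3, 2, -2, 3, 1, 0, 0
Mean of differences = 1.0000
Numerator Σ(Δx_t−Δx̄)(Δx_{t+1}−Δx̄) = -6.0000
Denominator Σ(Δx_t−Δx̄)² = 20.0000
r_1(Δx) = -6.0000 / 20.0000 = -0.300

-0.300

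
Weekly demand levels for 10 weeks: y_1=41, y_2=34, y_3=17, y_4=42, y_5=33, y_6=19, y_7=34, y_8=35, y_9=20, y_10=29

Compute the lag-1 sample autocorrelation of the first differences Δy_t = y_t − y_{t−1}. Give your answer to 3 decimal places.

First differences Δy: -7, -17, 25, -9, -14, 15, 1, -15, 9
Mean of differences = -1.3333
Numerator Σ(Δy_t−Δȳ)(Δy_{t+1}−Δȳ) = -770.4444
Denominator Σ(Δy_t−Δȳ)² = 1756.0000
r_1(Δy) = -770.4444 / 1756.0000 = -0.439

-0.439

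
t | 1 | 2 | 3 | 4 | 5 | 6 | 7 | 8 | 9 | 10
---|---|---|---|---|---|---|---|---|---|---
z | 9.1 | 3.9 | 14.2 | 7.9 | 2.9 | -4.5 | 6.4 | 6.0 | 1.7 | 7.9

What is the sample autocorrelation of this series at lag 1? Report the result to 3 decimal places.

Mean z̄ = (9.1 + 3.9 + 14.2 + 7.9 + 2.9 − 4.5 + 6.4 + 6.0 + 1.7 + 7.9)/10 = 5.5500
Numerator Σ_{t=1}^{9}(z_t−z̄)(z_{t+1}−z̄) = 1.6625
Denominator Σ(z_t−z̄)² = 224.9650
r_1 = 1.6625 / 224.9650 = 0.007

0.007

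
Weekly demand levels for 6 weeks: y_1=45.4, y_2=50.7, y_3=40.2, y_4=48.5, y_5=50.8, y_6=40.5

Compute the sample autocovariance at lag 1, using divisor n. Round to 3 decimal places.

-9.847

Mean ȳ = (45.4 + 50.7 + 40.2 + 48.5 + 50.8 + 40.5)/6 = 46.0167
Σ_{t=1}^{5}(y_t−ȳ)(y_{t+1}−ȳ) = -59.0836
γ_1 = -59.0836 / 6 = -9.847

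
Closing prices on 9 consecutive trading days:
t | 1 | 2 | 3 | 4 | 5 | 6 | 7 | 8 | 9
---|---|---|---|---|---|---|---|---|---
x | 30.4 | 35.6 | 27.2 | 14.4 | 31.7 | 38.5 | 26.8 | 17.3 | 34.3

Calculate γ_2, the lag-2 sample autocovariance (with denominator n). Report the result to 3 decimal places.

Mean x̄ = (30.4 + 35.6 + 27.2 + 14.4 + 31.7 + 38.5 + 26.8 + 17.3 + 34.3)/9 = 28.4667
Σ_{t=1}^{7}(x_t−x̄)(x_{t+2}−x̄) = -375.1722
γ_2 = -375.1722 / 9 = -41.686

-41.686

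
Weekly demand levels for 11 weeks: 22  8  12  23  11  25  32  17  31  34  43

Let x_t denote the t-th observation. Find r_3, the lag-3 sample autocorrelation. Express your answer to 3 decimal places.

0.190

Mean x̄ = (22 + 8 + 12 + 23 + 11 + 25 + 32 + 17 + 31 + 34 + 43)/11 = 23.4545
Numerator Σ_{t=1}^{8}(x_t−x̄)(x_{t+3}−x̄) = 227.5620
Denominator Σ(x_t−x̄)² = 1194.7273
r_3 = 227.5620 / 1194.7273 = 0.190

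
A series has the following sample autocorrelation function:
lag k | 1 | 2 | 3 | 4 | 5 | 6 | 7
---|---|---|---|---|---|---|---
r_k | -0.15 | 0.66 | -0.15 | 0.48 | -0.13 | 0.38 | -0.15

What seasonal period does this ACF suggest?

The largest autocorrelation is r_2 = 0.66, with weaker echoes at lags 4 (0.48) and 6 (0.38); the remaining lags stay at or below -0.13.
The dominant spike at lag 2 indicates a seasonal period of 2.

2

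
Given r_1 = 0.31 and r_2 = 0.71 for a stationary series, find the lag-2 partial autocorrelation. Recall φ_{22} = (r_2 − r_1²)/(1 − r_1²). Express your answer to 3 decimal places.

φ_{22} = (r_2 − r_1²) / (1 − r_1²)
r_1² = (0.31)² = 0.0961
Numerator = 0.71 − 0.0961 = 0.6139; denominator = 1 − 0.0961 = 0.9039
φ_{22} = 0.6139 / 0.9039 = 0.679

0.679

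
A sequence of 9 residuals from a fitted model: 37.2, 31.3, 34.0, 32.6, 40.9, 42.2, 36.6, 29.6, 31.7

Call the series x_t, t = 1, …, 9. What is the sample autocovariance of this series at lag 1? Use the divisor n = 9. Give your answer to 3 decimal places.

Mean x̄ = (37.2 + 31.3 + 34.0 + 32.6 + 40.9 + 42.2 + 36.6 + 29.6 + 31.7)/9 = 35.1222
Σ_{t=1}^{8}(x_t−x̄)(x_{t+1}−x̄) = 46.6962
γ_1 = 46.6962 / 9 = 5.188

5.188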